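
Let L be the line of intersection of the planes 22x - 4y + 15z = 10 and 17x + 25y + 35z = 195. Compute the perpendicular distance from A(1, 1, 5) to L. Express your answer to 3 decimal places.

3.652

Direction of L: (22, -4, 15) × (17, 25, 35) = (-515, -515, 618).
A point on L: solving the two plane equations with x = 0 gives (0, 5, 2).
Taking (0, 5, 2) on L with direction v = (-515, -515, 618): w = A − (0, 5, 2) = (1, -4, 3), and w × v = (-927, -2163, -2575).
Distance = |w × v| / |v| = √12168523 / √912374 ≈ 3.652.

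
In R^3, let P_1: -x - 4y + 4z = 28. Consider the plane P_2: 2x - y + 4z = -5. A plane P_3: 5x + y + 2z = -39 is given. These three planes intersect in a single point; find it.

Solving the 3×3 linear system -x - 4y + 4z = 28, 2x - y + 4z = -5, 5x + y + 2z = -39 (e.g. by elimination or Cramer's rule, determinant = -30) gives (-8, -3, 2).

(-8, -3, 2)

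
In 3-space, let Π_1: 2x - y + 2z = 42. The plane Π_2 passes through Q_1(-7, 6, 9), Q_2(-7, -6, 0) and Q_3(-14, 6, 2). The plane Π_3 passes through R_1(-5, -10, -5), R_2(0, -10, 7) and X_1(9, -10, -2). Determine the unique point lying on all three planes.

Q_1Q_2 = (0, -12, -9), Q_1Q_3 = (-7, 0, -7); a normal to Π_2 is Q_1Q_2 × Q_1Q_3 = (84, 63, -84).
Using Q_1: Π_2 has equation 84x + 63y - 84z = -966.
R_1R_2 = (5, 0, 12), R_1X_1 = (14, 0, 3); a normal to Π_3 is R_1R_2 × R_1X_1 = (0, 153, 0).
Using R_1: Π_3 has equation 153y = -1530.
Solving the 3×3 linear system 2x - y + 2z = 42, 84x + 63y - 84z = -966, 153y = -1530 (e.g. by elimination or Cramer's rule, determinant = 51408) gives (6, -10, 10).

(6, -10, 10)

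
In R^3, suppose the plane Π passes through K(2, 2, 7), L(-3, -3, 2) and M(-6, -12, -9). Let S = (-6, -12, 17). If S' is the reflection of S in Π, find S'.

(-12, 12, -1)

KL = (-5, -5, -5), KM = (-8, -14, -16); a normal to Π is KL × KM = (10, -40, 30).
Using K: Π has equation 10x - 40y + 30z = 150.
λ = (n·S − d)/|n|² = (930 − 150)/2600 = 3/10.
Reflection = S − 2λn = (-6, -12, 17) − (3/5)·(10, -40, 30) = (-12, 12, -1).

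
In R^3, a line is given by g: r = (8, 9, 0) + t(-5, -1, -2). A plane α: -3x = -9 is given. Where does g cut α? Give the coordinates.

Substitute r = (8, 9, 0) + t(-5, -1, -2) into the plane: -24 + 15t = -9, so t = 1.
Intersection: (8, 9, 0) + 1·(-5, -1, -2) = (3, 8, -2).

(3, 8, -2)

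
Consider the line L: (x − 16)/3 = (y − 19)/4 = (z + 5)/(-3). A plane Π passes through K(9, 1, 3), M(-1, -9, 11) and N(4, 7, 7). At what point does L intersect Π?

(4, 3, 7)

L has direction (3, 4, -3) through (16, 19, -5).
KM = (-10, -10, 8), KN = (-5, 6, 4); a normal to Π is KM × KN = (-88, 0, -110).
Using K: Π has equation -88x - 110z = -1122.
Substitute r = (16, 19, -5) + t(3, 4, -3) into the plane: -858 + 66t = -1122, so t = -4.
Intersection: (16, 19, -5) + (-4)·(3, 4, -3) = (4, 3, 7).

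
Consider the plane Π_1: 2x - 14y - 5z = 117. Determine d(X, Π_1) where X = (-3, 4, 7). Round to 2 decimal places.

n·X − d = (2)·(-3) + (-14)·(4) + (-5)·(7) − 117 = -214; |n| = √225.
Distance = |-214| / √225 = 214/√225 ≈ 14.27.

14.27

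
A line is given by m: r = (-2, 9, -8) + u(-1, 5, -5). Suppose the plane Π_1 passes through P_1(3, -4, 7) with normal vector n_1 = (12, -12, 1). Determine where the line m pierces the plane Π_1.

(1, -6, 7)

Π_1: n_1·r = n_1·P_1 gives 12x - 12y + z = 91.
Substitute r = (-2, 9, -8) + t(-1, 5, -5) into the plane: -140 + (-77)t = 91, so t = -3.
Intersection: (-2, 9, -8) + (-3)·(-1, 5, -5) = (1, -6, 7).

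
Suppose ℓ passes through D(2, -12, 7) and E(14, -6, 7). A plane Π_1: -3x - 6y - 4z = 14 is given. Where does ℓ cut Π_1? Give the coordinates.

(6, -10, 7)

A direction vector for ℓ is E − D = (12, 6, 0).
Substitute r = (2, -12, 7) + t(12, 6, 0) into the plane: 38 + (-72)t = 14, so t = 1/3.
Intersection: (2, -12, 7) + (1/3)·(12, 6, 0) = (6, -10, 7).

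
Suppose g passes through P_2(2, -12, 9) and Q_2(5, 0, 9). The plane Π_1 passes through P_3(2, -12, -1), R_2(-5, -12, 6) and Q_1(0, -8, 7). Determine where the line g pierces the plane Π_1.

(4, -4, 9)

A direction vector for g is Q_2 − P_2 = (3, 12, 0).
P_3R_2 = (-7, 0, 7), P_3Q_1 = (-2, 4, 8); a normal to Π_1 is P_3R_2 × P_3Q_1 = (-28, 42, -28).
Using P_3: Π_1 has equation -28x + 42y - 28z = -532.
Substitute r = (2, -12, 9) + t(3, 12, 0) into the plane: -812 + 420t = -532, so t = 2/3.
Intersection: (2, -12, 9) + (2/3)·(3, 12, 0) = (4, -4, 9).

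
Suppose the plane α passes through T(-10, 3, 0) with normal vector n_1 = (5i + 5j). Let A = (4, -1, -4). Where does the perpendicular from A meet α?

α: n_1·r = n_1·T gives 5x + 5y = -35.
Foot = A − λn with λ = (n·A − d)/|n|² = (15 − (-35))/50 = 1.
Foot = (4, -1, -4) − 1·(5, 5, 0) = (-1, -6, -4).

(-1, -6, -4)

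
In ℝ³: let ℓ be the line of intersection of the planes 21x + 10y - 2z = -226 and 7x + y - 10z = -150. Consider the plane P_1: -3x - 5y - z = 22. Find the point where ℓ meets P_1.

(-10, 0, 8)

Direction of ℓ: (21, 10, -2) × (7, 1, -10) = (-98, 196, -49).
A point on ℓ: solving the two plane equations with x = -2 gives (-2, -16, 12).
Substitute r = (-2, -16, 12) + t(-98, 196, -49) into the plane: 74 + (-637)t = 22, so t = 4/49.
Intersection: (-2, -16, 12) + (4/49)·(-98, 196, -49) = (-10, 0, 8).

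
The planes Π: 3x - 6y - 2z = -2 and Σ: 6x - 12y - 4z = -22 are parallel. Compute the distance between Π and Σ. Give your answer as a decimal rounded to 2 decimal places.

Rescale Σ by 1/2: 3x - 6y - 2z = -11. Then distance = |-2 − (-11)| / √49 ≈ 1.29.

1.29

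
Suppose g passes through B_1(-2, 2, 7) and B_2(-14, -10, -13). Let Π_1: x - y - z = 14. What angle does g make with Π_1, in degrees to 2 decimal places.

A direction vector for g is B_2 − B_1 = (-12, -12, -20).
sin θ = |n·v| / (|n||v|) = |20| / (√3 · √688) = 0.44023.
θ ≈ 26.12°.

26.12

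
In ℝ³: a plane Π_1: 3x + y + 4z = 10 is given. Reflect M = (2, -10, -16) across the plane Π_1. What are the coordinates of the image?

λ = (n·M − d)/|n|² = (-68 − 10)/26 = -3.
Reflection = M − 2λn = (2, -10, -16) − (-6)·(3, 1, 4) = (20, -4, 8).

(20, -4, 8)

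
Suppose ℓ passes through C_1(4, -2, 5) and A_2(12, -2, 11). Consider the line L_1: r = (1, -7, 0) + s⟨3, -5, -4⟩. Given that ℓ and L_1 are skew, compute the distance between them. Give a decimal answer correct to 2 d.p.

1.98

A direction vector for ℓ is A_2 − C_1 = (8, 0, 6).
Common perpendicular direction n = (8, 0, 6) × (3, -5, -4) = (30, 50, -40).
With w = (1, -7, 0) − (4, -2, 5) = (-3, -5, -5), w · n = -140.
Distance = |w · n| / |n| = |-140| / √5000 ≈ 1.98.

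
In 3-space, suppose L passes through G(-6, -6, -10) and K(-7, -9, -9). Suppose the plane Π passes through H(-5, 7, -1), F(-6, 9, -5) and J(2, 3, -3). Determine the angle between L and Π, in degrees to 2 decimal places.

A direction vector for L is K − G = (-1, -3, 1).
HF = (-1, 2, -4), HJ = (7, -4, -2); a normal to Π is HF × HJ = (-20, -30, -10).
Using H: Π has equation -20x - 30y - 10z = -100.
sin θ = |n·v| / (|n||v|) = |100| / (√1400 · √11) = 0.80582.
θ ≈ 53.69°.

53.69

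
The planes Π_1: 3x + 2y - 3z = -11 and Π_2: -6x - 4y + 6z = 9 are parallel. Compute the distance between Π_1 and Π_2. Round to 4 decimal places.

Rescale Π_2 by 1/(-2): 3x + 2y - 3z = -9/2. Then distance = |-11 − (-9/2)| / √22 ≈ 1.3858.

1.3858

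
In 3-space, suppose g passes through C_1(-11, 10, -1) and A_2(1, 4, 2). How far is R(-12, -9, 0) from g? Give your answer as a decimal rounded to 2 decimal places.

17.45

A direction vector for g is A_2 − C_1 = (12, -6, 3).
Taking (-11, 10, -1) on g with direction v = (12, -6, 3): w = R − (-11, 10, -1) = (-1, -19, 1), and w × v = (-51, 15, 234).
Distance = |w × v| / |v| = √57582 / √189 ≈ 17.45.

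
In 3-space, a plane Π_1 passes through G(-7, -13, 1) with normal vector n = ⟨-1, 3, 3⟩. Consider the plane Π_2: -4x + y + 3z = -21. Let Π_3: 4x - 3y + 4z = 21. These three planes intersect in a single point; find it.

(2, -7, -2)

Π_1: n·r = n·G gives -x + 3y + 3z = -29.
Solving the 3×3 linear system -x + 3y + 3z = -29, -4x + y + 3z = -21, 4x - 3y + 4z = 21 (e.g. by elimination or Cramer's rule, determinant = 95) gives (2, -7, -2).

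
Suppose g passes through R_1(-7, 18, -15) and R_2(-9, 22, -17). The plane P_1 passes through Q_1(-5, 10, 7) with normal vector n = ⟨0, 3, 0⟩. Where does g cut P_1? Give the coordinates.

A direction vector for g is R_2 − R_1 = (-2, 4, -2).
P_1: n·r = n·Q_1 gives 3y = 30.
Substitute r = (-7, 18, -15) + t(-2, 4, -2) into the plane: 54 + 12t = 30, so t = -2.
Intersection: (-7, 18, -15) + (-2)·(-2, 4, -2) = (-3, 10, -11).

(-3, 10, -11)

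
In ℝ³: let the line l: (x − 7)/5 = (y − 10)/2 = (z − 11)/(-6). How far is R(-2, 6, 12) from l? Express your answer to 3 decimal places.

6.667

l has direction (5, 2, -6) through (7, 10, 11).
Taking (7, 10, 11) on l with direction v = (5, 2, -6): w = R − (7, 10, 11) = (-9, -4, 1), and w × v = (22, -49, 2).
Distance = |w × v| / |v| = √2889 / √65 ≈ 6.667.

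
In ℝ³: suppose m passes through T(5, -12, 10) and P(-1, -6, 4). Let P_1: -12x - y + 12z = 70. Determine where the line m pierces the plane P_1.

A direction vector for m is P − T = (-6, 6, -6).
Substitute r = (5, -12, 10) + t(-6, 6, -6) into the plane: 72 + (-6)t = 70, so t = 1/3.
Intersection: (5, -12, 10) + (1/3)·(-6, 6, -6) = (3, -10, 8).

(3, -10, 8)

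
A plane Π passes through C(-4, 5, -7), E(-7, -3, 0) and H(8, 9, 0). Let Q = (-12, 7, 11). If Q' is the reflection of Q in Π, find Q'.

CE = (-3, -8, 7), CH = (12, 4, 7); a normal to Π is CE × CH = (-84, 105, 84).
Using C: Π has equation -84x + 105y + 84z = 273.
λ = (n·Q − d)/|n|² = (2667 − 273)/25137 = 2/21.
Reflection = Q − 2λn = (-12, 7, 11) − (4/21)·(-84, 105, 84) = (4, -13, -5).

(4, -13, -5)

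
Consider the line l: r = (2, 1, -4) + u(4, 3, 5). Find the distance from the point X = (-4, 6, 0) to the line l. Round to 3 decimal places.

Taking (2, 1, -4) on l with direction v = (4, 3, 5): w = X − (2, 1, -4) = (-6, 5, 4), and w × v = (13, 46, -38).
Distance = |w × v| / |v| = √3729 / √50 ≈ 8.636.

8.636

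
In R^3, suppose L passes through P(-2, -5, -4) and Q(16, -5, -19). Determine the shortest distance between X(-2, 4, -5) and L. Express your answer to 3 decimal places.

9.033

A direction vector for L is Q − P = (18, 0, -15).
Taking (-2, -5, -4) on L with direction v = (18, 0, -15): w = X − (-2, -5, -4) = (0, 9, -1), and w × v = (-135, -18, -162).
Distance = |w × v| / |v| = √44793 / √549 ≈ 9.033.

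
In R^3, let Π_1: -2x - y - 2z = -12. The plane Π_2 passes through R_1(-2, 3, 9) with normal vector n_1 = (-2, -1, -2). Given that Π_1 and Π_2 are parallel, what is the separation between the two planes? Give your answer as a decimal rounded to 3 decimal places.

Π_2: n_1·r = n_1·R_1 gives -2x - y - 2z = -17.
Same normal n = (-2, -1, -2) with |n| = √9; distance = |-12 − (-17)| / |n| = 5/√9 ≈ 1.667.

1.667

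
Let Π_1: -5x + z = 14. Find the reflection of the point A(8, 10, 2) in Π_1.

(-12, 10, 6)

λ = (n·A − d)/|n|² = (-38 − 14)/26 = -2.
Reflection = A − 2λn = (8, 10, 2) − (-4)·(-5, 0, 1) = (-12, 10, 6).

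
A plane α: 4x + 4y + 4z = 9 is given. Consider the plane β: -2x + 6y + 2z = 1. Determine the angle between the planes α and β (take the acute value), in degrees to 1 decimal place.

58.5

cos θ = |n₁·n₂| / (|n₁||n₂|) = |24| / (√48 · √44).
θ = arccos(0.52223) ≈ 58.5°.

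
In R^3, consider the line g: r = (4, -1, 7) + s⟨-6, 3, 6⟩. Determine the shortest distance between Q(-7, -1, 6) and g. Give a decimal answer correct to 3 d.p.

Taking (4, -1, 7) on g with direction v = (-6, 3, 6): w = Q − (4, -1, 7) = (-11, 0, -1), and w × v = (3, 72, -33).
Distance = |w × v| / |v| = √6282 / √81 ≈ 8.807.

8.807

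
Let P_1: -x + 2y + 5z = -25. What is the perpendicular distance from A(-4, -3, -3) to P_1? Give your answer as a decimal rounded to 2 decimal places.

1.46

n·A − d = (-1)·(-4) + (2)·(-3) + (5)·(-3) − (-25) = 8; |n| = √30.
Distance = |8| / √30 = 8/√30 ≈ 1.46.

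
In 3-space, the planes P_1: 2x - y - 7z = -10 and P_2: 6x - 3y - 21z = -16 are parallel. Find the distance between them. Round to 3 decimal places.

0.635

Rescale P_2 by 1/3: 2x - y - 7z = -16/3. Then distance = |-10 − (-16/3)| / √54 ≈ 0.635.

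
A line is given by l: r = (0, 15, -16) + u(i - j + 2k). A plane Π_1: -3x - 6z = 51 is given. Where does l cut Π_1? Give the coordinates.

(3, 12, -10)

Substitute r = (0, 15, -16) + t(1, -1, 2) into the plane: 96 + (-15)t = 51, so t = 3.
Intersection: (0, 15, -16) + 3·(1, -1, 2) = (3, 12, -10).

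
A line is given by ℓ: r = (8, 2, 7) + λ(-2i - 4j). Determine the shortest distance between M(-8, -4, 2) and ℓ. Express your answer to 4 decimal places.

12.6570

Taking (8, 2, 7) on ℓ with direction v = (-2, -4, 0): w = M − (8, 2, 7) = (-16, -6, -5), and w × v = (-20, 10, 52).
Distance = |w × v| / |v| = √3204 / √20 ≈ 12.6570.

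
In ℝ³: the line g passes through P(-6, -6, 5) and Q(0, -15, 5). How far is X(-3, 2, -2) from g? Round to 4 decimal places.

9.8528

A direction vector for g is Q − P = (6, -9, 0).
Taking (-6, -6, 5) on g with direction v = (6, -9, 0): w = X − (-6, -6, 5) = (3, 8, -7), and w × v = (-63, -42, -75).
Distance = |w × v| / |v| = √11358 / √117 ≈ 9.8528.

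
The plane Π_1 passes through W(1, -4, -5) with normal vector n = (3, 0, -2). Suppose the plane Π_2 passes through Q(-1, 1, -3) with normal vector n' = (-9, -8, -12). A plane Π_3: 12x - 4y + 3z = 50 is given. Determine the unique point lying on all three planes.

Π_1: n·r = n·W gives 3x - 2z = 13.
Π_2: n'·r = n'·Q gives -9x - 8y - 12z = 37.
Solving the 3×3 linear system 3x - 2z = 13, -9x - 8y - 12z = 37, 12x - 4y + 3z = 50 (e.g. by elimination or Cramer's rule, determinant = -480) gives (3, -5, -2).

(3, -5, -2)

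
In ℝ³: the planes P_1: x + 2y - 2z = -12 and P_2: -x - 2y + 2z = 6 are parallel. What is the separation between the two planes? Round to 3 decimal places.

2.000

Rescale P_2 by 1/(-1): x + 2y - 2z = -6. Then distance = |-12 − (-6)| / √9 ≈ 2.000.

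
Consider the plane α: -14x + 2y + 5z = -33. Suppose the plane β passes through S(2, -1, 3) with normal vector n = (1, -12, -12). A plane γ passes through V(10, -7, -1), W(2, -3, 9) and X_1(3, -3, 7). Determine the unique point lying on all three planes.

β: n·r = n·S gives x - 12y - 12z = -22.
VW = (-8, 4, 10), VX_1 = (-7, 4, 8); a normal to γ is VW × VX_1 = (-8, -6, -4).
Using V: γ has equation -8x - 6y - 4z = -34.
Solving the 3×3 linear system -14x + 2y + 5z = -33, x - 12y - 12z = -22, -8x - 6y - 4z = -34 (e.g. by elimination or Cramer's rule, determinant = 26) gives (2, 5, -3).

(2, 5, -3)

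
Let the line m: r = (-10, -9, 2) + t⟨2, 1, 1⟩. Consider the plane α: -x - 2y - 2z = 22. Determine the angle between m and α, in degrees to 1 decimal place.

54.7

sin θ = |n·v| / (|n||v|) = |-6| / (√9 · √6) = 0.81650.
θ ≈ 54.7°.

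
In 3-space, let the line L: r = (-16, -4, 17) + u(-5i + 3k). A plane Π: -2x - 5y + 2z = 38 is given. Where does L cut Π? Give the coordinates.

Substitute r = (-16, -4, 17) + t(-5, 0, 3) into the plane: 86 + 16t = 38, so t = -3.
Intersection: (-16, -4, 17) + (-3)·(-5, 0, 3) = (-1, -4, 8).

(-1, -4, 8)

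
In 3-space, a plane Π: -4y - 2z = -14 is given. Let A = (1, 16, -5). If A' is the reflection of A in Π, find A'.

(1, 0, -13)

λ = (n·A − d)/|n|² = (-54 − (-14))/20 = -2.
Reflection = A − 2λn = (1, 16, -5) − (-4)·(0, -4, -2) = (1, 0, -13).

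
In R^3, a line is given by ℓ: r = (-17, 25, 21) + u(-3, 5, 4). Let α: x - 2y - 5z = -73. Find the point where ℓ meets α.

(-8, 10, 9)

Substitute r = (-17, 25, 21) + t(-3, 5, 4) into the plane: -172 + (-33)t = -73, so t = -3.
Intersection: (-17, 25, 21) + (-3)·(-3, 5, 4) = (-8, 10, 9).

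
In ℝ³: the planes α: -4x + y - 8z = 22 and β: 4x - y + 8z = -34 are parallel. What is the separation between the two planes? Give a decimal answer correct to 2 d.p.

Rescale β by 1/(-1): -4x + y - 8z = 34. Then distance = |22 − 34| / √81 ≈ 1.33.

1.33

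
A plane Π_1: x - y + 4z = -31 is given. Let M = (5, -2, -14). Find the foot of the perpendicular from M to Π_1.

(6, -3, -10)

Foot = M − λn with λ = (n·M − d)/|n|² = (-49 − (-31))/18 = -1.
Foot = (5, -2, -14) − (-1)·(1, -1, 4) = (6, -3, -10).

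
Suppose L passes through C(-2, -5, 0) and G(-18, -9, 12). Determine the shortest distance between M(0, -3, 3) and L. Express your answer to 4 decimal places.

4.1184

A direction vector for L is G − C = (-16, -4, 12).
Taking (-2, -5, 0) on L with direction v = (-16, -4, 12): w = M − (-2, -5, 0) = (2, 2, 3), and w × v = (36, -72, 24).
Distance = |w × v| / |v| = √7056 / √416 ≈ 4.1184.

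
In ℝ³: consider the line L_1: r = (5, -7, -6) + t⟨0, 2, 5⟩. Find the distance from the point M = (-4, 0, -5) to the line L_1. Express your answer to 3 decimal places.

Taking (5, -7, -6) on L_1 with direction v = (0, 2, 5): w = M − (5, -7, -6) = (-9, 7, 1), and w × v = (33, 45, -18).
Distance = |w × v| / |v| = √3438 / √29 ≈ 10.888.

10.888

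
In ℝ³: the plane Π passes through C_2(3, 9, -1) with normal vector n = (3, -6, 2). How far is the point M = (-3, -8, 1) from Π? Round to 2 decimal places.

12.57

Π: n·r = n·C_2 gives 3x - 6y + 2z = -47.
n·M − d = (3)·(-3) + (-6)·(-8) + (2)·(1) − (-47) = 88; |n| = √49.
Distance = |88| / √49 = 88/√49 ≈ 12.57.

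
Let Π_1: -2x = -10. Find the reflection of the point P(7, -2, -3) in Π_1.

(3, -2, -3)

λ = (n·P − d)/|n|² = (-14 − (-10))/4 = -1.
Reflection = P − 2λn = (7, -2, -3) − (-2)·(-2, 0, 0) = (3, -2, -3).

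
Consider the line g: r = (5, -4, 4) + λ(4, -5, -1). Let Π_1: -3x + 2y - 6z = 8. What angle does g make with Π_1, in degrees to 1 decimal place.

sin θ = |n·v| / (|n||v|) = |-16| / (√49 · √42) = 0.35269.
θ ≈ 20.7°.

20.7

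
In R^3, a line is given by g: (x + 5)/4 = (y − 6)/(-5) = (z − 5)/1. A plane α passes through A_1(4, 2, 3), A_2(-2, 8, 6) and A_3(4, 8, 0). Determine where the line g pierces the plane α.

g has direction (4, -5, 1) through (-5, 6, 5).
A_1A_2 = (-6, 6, 3), A_1A_3 = (0, 6, -3); a normal to α is A_1A_2 × A_1A_3 = (-36, -18, -36).
Using A_1: α has equation -36x - 18y - 36z = -288.
Substitute r = (-5, 6, 5) + t(4, -5, 1) into the plane: -108 + (-90)t = -288, so t = 2.
Intersection: (-5, 6, 5) + 2·(4, -5, 1) = (3, -4, 7).

(3, -4, 7)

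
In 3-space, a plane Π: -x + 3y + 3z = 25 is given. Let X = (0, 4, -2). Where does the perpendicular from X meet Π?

(-1, 7, 1)

Foot = X − λn with λ = (n·X − d)/|n|² = (6 − 25)/19 = -1.
Foot = (0, 4, -2) − (-1)·(-1, 3, 3) = (-1, 7, 1).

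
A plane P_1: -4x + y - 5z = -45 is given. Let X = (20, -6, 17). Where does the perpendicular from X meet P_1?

Foot = X − λn with λ = (n·X − d)/|n|² = (-171 − (-45))/42 = -3.
Foot = (20, -6, 17) − (-3)·(-4, 1, -5) = (8, -3, 2).

(8, -3, 2)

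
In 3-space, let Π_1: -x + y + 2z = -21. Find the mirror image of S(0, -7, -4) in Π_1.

(2, -9, -8)

λ = (n·S − d)/|n|² = (-15 − (-21))/6 = 1.
Reflection = S − 2λn = (0, -7, -4) − 2·(-1, 1, 2) = (2, -9, -8).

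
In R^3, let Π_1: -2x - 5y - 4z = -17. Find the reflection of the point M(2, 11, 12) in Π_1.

λ = (n·M − d)/|n|² = (-107 − (-17))/45 = -2.
Reflection = M − 2λn = (2, 11, 12) − (-4)·(-2, -5, -4) = (-6, -9, -4).

(-6, -9, -4)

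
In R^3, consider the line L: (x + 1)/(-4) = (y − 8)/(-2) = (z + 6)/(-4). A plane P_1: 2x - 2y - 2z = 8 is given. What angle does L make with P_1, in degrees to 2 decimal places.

L has direction (-4, -2, -4) through (-1, 8, -6).
sin θ = |n·v| / (|n||v|) = |4| / (√12 · √36) = 0.19245.
θ ≈ 11.10°.

11.10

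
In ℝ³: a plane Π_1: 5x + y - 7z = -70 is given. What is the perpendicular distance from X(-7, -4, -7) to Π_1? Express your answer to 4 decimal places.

n·X − d = (5)·(-7) + (1)·(-4) + (-7)·(-7) − (-70) = 80; |n| = √75.
Distance = |80| / √75 = 80/√75 ≈ 9.2376.

9.2376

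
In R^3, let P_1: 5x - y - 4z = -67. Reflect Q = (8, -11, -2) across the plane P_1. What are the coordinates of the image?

(-22, -5, 22)

λ = (n·Q − d)/|n|² = (59 − (-67))/42 = 3.
Reflection = Q − 2λn = (8, -11, -2) − 6·(5, -1, -4) = (-22, -5, 22).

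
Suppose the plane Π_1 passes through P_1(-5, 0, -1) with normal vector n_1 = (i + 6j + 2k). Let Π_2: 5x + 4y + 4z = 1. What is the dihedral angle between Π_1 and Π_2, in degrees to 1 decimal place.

Π_1: n_1·r = n_1·P_1 gives x + 6y + 2z = -7.
cos θ = |n₁·n₂| / (|n₁||n₂|) = |37| / (√41 · √57).
θ = arccos(0.76537) ≈ 40.1°.

40.1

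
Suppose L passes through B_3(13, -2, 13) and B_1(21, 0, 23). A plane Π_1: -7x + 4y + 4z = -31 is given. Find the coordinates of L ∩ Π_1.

A direction vector for L is B_1 − B_3 = (8, 2, 10).
Substitute r = (13, -2, 13) + t(8, 2, 10) into the plane: -47 + (-8)t = -31, so t = -2.
Intersection: (13, -2, 13) + (-2)·(8, 2, 10) = (-3, -6, -7).

(-3, -6, -7)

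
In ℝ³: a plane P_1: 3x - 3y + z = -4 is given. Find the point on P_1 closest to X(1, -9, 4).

(-5, -3, 2)

Foot = X − λn with λ = (n·X − d)/|n|² = (34 − (-4))/19 = 2.
Foot = (1, -9, 4) − 2·(3, -3, 1) = (-5, -3, 2).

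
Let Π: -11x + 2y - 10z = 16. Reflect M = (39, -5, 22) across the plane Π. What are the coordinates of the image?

(-27, 7, -38)

λ = (n·M − d)/|n|² = (-659 − 16)/225 = -3.
Reflection = M − 2λn = (39, -5, 22) − (-6)·(-11, 2, -10) = (-27, 7, -38).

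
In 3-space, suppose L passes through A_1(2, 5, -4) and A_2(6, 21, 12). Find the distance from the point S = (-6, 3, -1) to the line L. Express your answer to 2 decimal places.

8.75

A direction vector for L is A_2 − A_1 = (4, 16, 16).
Taking (2, 5, -4) on L with direction v = (4, 16, 16): w = S − (2, 5, -4) = (-8, -2, 3), and w × v = (-80, 140, -120).
Distance = |w × v| / |v| = √40400 / √528 ≈ 8.75.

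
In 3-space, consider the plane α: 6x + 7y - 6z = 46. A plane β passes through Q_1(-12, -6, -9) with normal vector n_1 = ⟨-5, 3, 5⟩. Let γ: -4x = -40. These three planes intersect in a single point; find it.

(10, 4, 7)

β: n_1·r = n_1·Q_1 gives -5x + 3y + 5z = -3.
Solving the 3×3 linear system 6x + 7y - 6z = 46, -5x + 3y + 5z = -3, -4x = -40 (e.g. by elimination or Cramer's rule, determinant = -212) gives (10, 4, 7).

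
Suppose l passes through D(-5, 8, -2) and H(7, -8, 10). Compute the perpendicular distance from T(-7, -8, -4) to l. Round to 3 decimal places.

13.582

A direction vector for l is H − D = (12, -16, 12).
Taking (-5, 8, -2) on l with direction v = (12, -16, 12): w = T − (-5, 8, -2) = (-2, -16, -2), and w × v = (-224, 0, 224).
Distance = |w × v| / |v| = √100352 / √544 ≈ 13.582.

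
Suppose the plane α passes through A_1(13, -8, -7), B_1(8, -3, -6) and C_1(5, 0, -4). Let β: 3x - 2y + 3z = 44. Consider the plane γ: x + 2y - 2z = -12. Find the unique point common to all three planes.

(6, -1, 8)

A_1B_1 = (-5, 5, 1), A_1C_1 = (-8, 8, 3); a normal to α is A_1B_1 × A_1C_1 = (7, 7, 0).
Using A_1: α has equation 7x + 7y = 35.
Solving the 3×3 linear system 7x + 7y = 35, 3x - 2y + 3z = 44, x + 2y - 2z = -12 (e.g. by elimination or Cramer's rule, determinant = 49) gives (6, -1, 8).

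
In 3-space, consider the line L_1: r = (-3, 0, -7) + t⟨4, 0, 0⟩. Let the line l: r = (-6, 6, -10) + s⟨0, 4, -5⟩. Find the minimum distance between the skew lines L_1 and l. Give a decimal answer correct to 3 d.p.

2.811

Common perpendicular direction n = (4, 0, 0) × (0, 4, -5) = (0, 20, 16).
With w = (-6, 6, -10) − (-3, 0, -7) = (-3, 6, -3), w · n = 72.
Distance = |w · n| / |n| = |72| / √656 ≈ 2.811.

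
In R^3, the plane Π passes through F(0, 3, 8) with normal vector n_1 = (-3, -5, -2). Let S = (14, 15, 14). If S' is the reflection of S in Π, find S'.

(-4, -15, 2)

Π: n_1·r = n_1·F gives -3x - 5y - 2z = -31.
λ = (n·S − d)/|n|² = (-145 − (-31))/38 = -3.
Reflection = S − 2λn = (14, 15, 14) − (-6)·(-3, -5, -2) = (-4, -15, 2).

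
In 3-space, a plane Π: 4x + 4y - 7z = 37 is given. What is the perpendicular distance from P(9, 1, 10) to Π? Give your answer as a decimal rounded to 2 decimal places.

7.44

n·P − d = (4)·(9) + (4)·(1) + (-7)·(10) − 37 = -67; |n| = √81.
Distance = |-67| / √81 = 67/√81 ≈ 7.44.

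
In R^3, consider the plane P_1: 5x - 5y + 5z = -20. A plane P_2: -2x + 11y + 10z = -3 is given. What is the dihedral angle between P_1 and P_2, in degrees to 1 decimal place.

83.4

cos θ = |n₁·n₂| / (|n₁||n₂|) = |-15| / (√75 · √225).
θ = arccos(0.11547) ≈ 83.4°.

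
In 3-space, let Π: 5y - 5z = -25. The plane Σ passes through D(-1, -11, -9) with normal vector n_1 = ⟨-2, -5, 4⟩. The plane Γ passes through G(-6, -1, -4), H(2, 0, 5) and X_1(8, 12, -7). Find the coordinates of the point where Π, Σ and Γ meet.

Σ: n_1·r = n_1·D gives -2x - 5y + 4z = 21.
GH = (8, 1, 9), GX_1 = (14, 13, -3); a normal to Γ is GH × GX_1 = (-120, 150, 90).
Using G: Γ has equation -120x + 150y + 90z = 210.
Solving the 3×3 linear system 5y - 5z = -25, -2x - 5y + 4z = 21, -120x + 150y + 90z = 210 (e.g. by elimination or Cramer's rule, determinant = 3000) gives (0, -1, 4).

(0, -1, 4)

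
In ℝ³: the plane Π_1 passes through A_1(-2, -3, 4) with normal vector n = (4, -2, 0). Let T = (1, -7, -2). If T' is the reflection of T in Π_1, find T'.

(-7, -3, -2)

Π_1: n·r = n·A_1 gives 4x - 2y = -2.
λ = (n·T − d)/|n|² = (18 − (-2))/20 = 1.
Reflection = T − 2λn = (1, -7, -2) − 2·(4, -2, 0) = (-7, -3, -2).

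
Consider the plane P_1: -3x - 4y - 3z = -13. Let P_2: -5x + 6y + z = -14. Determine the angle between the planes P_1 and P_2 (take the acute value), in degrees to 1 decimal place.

cos θ = |n₁·n₂| / (|n₁||n₂|) = |-12| / (√34 · √62).
θ = arccos(0.26136) ≈ 74.8°.

74.8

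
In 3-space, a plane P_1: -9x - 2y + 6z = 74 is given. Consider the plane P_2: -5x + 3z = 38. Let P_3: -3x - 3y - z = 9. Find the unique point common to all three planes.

(-4, -1, 6)

Solving the 3×3 linear system -9x - 2y + 6z = 74, -5x + 3z = 38, -3x - 3y - z = 9 (e.g. by elimination or Cramer's rule, determinant = 37) gives (-4, -1, 6).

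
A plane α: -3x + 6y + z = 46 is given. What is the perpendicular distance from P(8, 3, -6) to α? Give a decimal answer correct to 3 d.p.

n·P − d = (-3)·(8) + (6)·(3) + (1)·(-6) − 46 = -58; |n| = √46.
Distance = |-58| / √46 = 58/√46 ≈ 8.552.

8.552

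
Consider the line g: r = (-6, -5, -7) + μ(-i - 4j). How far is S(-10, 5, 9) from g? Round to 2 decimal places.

Taking (-6, -5, -7) on g with direction v = (-1, -4, 0): w = S − (-6, -5, -7) = (-4, 10, 16), and w × v = (64, -16, 26).
Distance = |w × v| / |v| = √5028 / √17 ≈ 17.20.

17.20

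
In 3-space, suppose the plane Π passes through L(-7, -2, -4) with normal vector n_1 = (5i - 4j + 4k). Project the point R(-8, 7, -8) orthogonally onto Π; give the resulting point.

(-3, 3, -4)

Π: n_1·r = n_1·L gives 5x - 4y + 4z = -43.
Foot = R − λn with λ = (n·R − d)/|n|² = (-100 − (-43))/57 = -1.
Foot = (-8, 7, -8) − (-1)·(5, -4, 4) = (-3, 3, -4).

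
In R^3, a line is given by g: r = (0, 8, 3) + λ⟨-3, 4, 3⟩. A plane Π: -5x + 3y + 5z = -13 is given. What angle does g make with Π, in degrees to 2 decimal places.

sin θ = |n·v| / (|n||v|) = |42| / (√59 · √34) = 0.93774.
θ ≈ 69.68°.

69.68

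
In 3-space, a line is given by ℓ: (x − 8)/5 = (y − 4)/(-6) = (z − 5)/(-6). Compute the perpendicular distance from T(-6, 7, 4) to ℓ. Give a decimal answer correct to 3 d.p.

11.691

ℓ has direction (5, -6, -6) through (8, 4, 5).
Taking (8, 4, 5) on ℓ with direction v = (5, -6, -6): w = T − (8, 4, 5) = (-14, 3, -1), and w × v = (-24, -89, 69).
Distance = |w × v| / |v| = √13258 / √97 ≈ 11.691.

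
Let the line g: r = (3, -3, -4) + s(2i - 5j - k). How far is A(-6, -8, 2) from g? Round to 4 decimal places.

Taking (3, -3, -4) on g with direction v = (2, -5, -1): w = A − (3, -3, -4) = (-9, -5, 6), and w × v = (35, 3, 55).
Distance = |w × v| / |v| = √4259 / √30 ≈ 11.9150.

11.9150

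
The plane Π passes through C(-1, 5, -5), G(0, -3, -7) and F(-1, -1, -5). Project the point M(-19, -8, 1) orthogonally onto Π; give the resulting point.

(-7, -8, 7)

CG = (1, -8, -2), CF = (0, -6, 0); a normal to Π is CG × CF = (-12, 0, -6).
Using C: Π has equation -12x - 6z = 42.
Foot = M − λn with λ = (n·M − d)/|n|² = (222 − 42)/180 = 1.
Foot = (-19, -8, 1) − 1·(-12, 0, -6) = (-7, -8, 7).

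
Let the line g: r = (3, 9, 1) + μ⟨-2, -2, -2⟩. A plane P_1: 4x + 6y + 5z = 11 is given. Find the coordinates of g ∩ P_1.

(-1, 5, -3)

Substitute r = (3, 9, 1) + t(-2, -2, -2) into the plane: 71 + (-30)t = 11, so t = 2.
Intersection: (3, 9, 1) + 2·(-2, -2, -2) = (-1, 5, -3).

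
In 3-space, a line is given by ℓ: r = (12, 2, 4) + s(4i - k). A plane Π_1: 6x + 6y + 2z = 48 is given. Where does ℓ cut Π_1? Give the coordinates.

(4, 2, 6)

Substitute r = (12, 2, 4) + t(4, 0, -1) into the plane: 92 + 22t = 48, so t = -2.
Intersection: (12, 2, 4) + (-2)·(4, 0, -1) = (4, 2, 6).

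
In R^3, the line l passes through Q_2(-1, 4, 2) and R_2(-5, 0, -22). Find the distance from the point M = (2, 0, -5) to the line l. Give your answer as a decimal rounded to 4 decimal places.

A direction vector for l is R_2 − Q_2 = (-4, -4, -24).
Taking (-1, 4, 2) on l with direction v = (-4, -4, -24): w = M − (-1, 4, 2) = (3, -4, -7), and w × v = (68, 100, -28).
Distance = |w × v| / |v| = √15408 / √608 ≈ 5.0341.

5.0341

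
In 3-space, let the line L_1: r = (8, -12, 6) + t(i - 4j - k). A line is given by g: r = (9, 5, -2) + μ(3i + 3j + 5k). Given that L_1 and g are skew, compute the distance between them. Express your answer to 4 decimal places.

11.3553

Common perpendicular direction n = (1, -4, -1) × (3, 3, 5) = (-17, -8, 15).
With w = (9, 5, -2) − (8, -12, 6) = (1, 17, -8), w · n = -273.
Distance = |w · n| / |n| = |-273| / √578 ≈ 11.3553.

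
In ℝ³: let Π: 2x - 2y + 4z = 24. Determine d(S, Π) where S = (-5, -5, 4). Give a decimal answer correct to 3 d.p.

1.633

n·S − d = (2)·(-5) + (-2)·(-5) + (4)·(4) − 24 = -8; |n| = √24.
Distance = |-8| / √24 = 8/√24 ≈ 1.633.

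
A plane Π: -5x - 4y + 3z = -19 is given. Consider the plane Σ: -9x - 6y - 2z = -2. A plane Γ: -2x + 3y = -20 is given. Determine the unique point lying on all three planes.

(4, -4, -5)

Solving the 3×3 linear system -5x - 4y + 3z = -19, -9x - 6y - 2z = -2, -2x + 3y = -20 (e.g. by elimination or Cramer's rule, determinant = -163) gives (4, -4, -5).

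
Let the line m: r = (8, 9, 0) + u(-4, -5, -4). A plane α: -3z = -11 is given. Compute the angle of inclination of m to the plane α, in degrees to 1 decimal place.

32.0

sin θ = |n·v| / (|n||v|) = |12| / (√9 · √57) = 0.52981.
θ ≈ 32.0°.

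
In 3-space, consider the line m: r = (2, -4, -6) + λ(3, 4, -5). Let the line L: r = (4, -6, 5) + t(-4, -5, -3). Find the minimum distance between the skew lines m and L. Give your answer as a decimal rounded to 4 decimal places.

Common perpendicular direction n = (3, 4, -5) × (-4, -5, -3) = (-37, 29, 1).
With w = (4, -6, 5) − (2, -4, -6) = (2, -2, 11), w · n = -121.
Distance = |w · n| / |n| = |-121| / √2211 ≈ 2.5733.

2.5733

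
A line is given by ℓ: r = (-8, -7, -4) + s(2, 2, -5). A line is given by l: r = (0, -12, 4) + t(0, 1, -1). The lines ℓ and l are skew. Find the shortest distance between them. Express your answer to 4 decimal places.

7.2761

Common perpendicular direction n = (2, 2, -5) × (0, 1, -1) = (3, 2, 2).
With w = (0, -12, 4) − (-8, -7, -4) = (8, -5, 8), w · n = 30.
Distance = |w · n| / |n| = |30| / √17 ≈ 7.2761.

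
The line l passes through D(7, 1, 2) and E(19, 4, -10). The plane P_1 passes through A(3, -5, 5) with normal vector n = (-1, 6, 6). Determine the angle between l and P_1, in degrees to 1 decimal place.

A direction vector for l is E − D = (12, 3, -12).
P_1: n·r = n·A gives -x + 6y + 6z = -3.
sin θ = |n·v| / (|n||v|) = |-66| / (√73 · √297) = 0.44823.
θ ≈ 26.6°.

26.6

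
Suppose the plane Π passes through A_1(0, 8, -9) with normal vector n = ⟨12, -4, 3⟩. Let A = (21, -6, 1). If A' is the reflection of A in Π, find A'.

(-27, 10, -11)

Π: n·r = n·A_1 gives 12x - 4y + 3z = -59.
λ = (n·A − d)/|n|² = (279 − (-59))/169 = 2.
Reflection = A − 2λn = (21, -6, 1) − 4·(12, -4, 3) = (-27, 10, -11).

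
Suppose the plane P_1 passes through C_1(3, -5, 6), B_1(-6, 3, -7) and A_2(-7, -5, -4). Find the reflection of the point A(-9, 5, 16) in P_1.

C_1B_1 = (-9, 8, -13), C_1A_2 = (-10, 0, -10); a normal to P_1 is C_1B_1 × C_1A_2 = (-80, 40, 80).
Using C_1: P_1 has equation -80x + 40y + 80z = 40.
λ = (n·A − d)/|n|² = (2200 − 40)/14400 = 3/20.
Reflection = A − 2λn = (-9, 5, 16) − (3/10)·(-80, 40, 80) = (15, -7, -8).

(15, -7, -8)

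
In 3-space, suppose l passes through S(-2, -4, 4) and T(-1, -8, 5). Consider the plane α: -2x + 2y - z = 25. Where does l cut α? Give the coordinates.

A direction vector for l is T − S = (1, -4, 1).
Substitute r = (-2, -4, 4) + t(1, -4, 1) into the plane: -8 + (-11)t = 25, so t = -3.
Intersection: (-2, -4, 4) + (-3)·(1, -4, 1) = (-5, 8, 1).

(-5, 8, 1)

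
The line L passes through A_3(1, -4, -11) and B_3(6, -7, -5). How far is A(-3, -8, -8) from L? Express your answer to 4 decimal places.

6.2906

A direction vector for L is B_3 − A_3 = (5, -3, 6).
Taking (1, -4, -11) on L with direction v = (5, -3, 6): w = A − (1, -4, -11) = (-4, -4, 3), and w × v = (-15, 39, 32).
Distance = |w × v| / |v| = √2770 / √70 ≈ 6.2906.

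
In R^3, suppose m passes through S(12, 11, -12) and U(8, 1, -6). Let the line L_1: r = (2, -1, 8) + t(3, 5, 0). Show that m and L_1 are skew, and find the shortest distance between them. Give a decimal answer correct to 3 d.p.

A direction vector for m is U − S = (-4, -10, 6).
Common perpendicular direction n = (-4, -10, 6) × (3, 5, 0) = (-30, 18, 10).
With w = (2, -1, 8) − (12, 11, -12) = (-10, -12, 20), w · n = 284.
Since n ≠ 0 the lines are not parallel, and w · n = 284 ≠ 0 so they do not intersect; hence they are skew.
Distance = |w · n| / |n| = |284| / √1324 ≈ 7.805.

7.805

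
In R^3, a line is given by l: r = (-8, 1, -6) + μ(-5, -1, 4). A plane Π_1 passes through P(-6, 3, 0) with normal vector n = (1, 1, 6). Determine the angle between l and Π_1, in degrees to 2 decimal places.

Π_1: n·r = n·P gives x + y + 6z = -3.
sin θ = |n·v| / (|n||v|) = |18| / (√38 · √42) = 0.45056.
θ ≈ 26.78°.

26.78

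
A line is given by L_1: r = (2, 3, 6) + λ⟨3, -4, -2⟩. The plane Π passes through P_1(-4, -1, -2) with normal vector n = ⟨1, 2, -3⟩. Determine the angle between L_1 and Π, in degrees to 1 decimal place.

2.8

Π: n·r = n·P_1 gives x + 2y - 3z = 0.
sin θ = |n·v| / (|n||v|) = |1| / (√14 · √29) = 0.04963.
θ ≈ 2.8°.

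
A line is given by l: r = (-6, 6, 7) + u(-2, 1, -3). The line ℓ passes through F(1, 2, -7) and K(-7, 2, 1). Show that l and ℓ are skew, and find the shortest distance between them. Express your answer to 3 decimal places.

A direction vector for ℓ is K − F = (-8, 0, 8).
Common perpendicular direction n = (-2, 1, -3) × (-8, 0, 8) = (8, 40, 8).
With w = (1, 2, -7) − (-6, 6, 7) = (7, -4, -14), w · n = -216.
Since n ≠ 0 the lines are not parallel, and w · n = -216 ≠ 0 so they do not intersect; hence they are skew.
Distance = |w · n| / |n| = |-216| / √1728 ≈ 5.196.

5.196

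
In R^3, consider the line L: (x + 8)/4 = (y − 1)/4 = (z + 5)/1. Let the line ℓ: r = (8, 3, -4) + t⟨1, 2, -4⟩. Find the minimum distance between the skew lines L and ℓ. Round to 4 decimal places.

9.9682

L has direction (4, 4, 1) through (-8, 1, -5).
Common perpendicular direction n = (4, 4, 1) × (1, 2, -4) = (-18, 17, 4).
With w = (8, 3, -4) − (-8, 1, -5) = (16, 2, 1), w · n = -250.
Distance = |w · n| / |n| = |-250| / √629 ≈ 9.9682.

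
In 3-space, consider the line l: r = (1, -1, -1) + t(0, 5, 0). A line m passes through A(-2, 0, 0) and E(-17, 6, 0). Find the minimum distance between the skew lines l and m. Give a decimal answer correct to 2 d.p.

A direction vector for m is E − A = (-15, 6, 0).
Common perpendicular direction n = (0, 5, 0) × (-15, 6, 0) = (0, 0, 75).
With w = (-2, 0, 0) − (1, -1, -1) = (-3, 1, 1), w · n = 75.
Distance = |w · n| / |n| = |75| / √5625 ≈ 1.00.

1.00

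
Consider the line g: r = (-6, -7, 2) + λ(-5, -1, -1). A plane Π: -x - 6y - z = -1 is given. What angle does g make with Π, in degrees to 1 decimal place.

22.0

sin θ = |n·v| / (|n||v|) = |12| / (√38 · √27) = 0.37463.
θ ≈ 22.0°.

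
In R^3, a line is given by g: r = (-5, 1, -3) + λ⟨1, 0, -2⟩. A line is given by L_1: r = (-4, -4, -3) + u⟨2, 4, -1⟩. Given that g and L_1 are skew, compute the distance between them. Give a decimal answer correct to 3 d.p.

2.438

Common perpendicular direction n = (1, 0, -2) × (2, 4, -1) = (8, -3, 4).
With w = (-4, -4, -3) − (-5, 1, -3) = (1, -5, 0), w · n = 23.
Distance = |w · n| / |n| = |23| / √89 ≈ 2.438.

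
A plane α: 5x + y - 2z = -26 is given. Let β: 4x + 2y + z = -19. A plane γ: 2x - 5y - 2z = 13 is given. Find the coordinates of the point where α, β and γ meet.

(-3, -5, 3)

Solving the 3×3 linear system 5x + y - 2z = -26, 4x + 2y + z = -19, 2x - 5y - 2z = 13 (e.g. by elimination or Cramer's rule, determinant = 63) gives (-3, -5, 3).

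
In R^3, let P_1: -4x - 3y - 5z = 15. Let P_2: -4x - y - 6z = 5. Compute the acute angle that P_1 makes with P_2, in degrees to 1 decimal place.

cos θ = |n₁·n₂| / (|n₁||n₂|) = |49| / (√50 · √53).
θ = arccos(0.95186) ≈ 17.9°.

17.9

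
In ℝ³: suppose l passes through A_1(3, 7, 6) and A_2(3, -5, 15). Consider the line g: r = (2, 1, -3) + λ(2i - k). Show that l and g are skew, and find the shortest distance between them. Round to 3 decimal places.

10.399

A direction vector for l is A_2 − A_1 = (0, -12, 9).
Common perpendicular direction n = (0, -12, 9) × (2, 0, -1) = (12, 18, 24).
With w = (2, 1, -3) − (3, 7, 6) = (-1, -6, -9), w · n = -336.
Since n ≠ 0 the lines are not parallel, and w · n = -336 ≠ 0 so they do not intersect; hence they are skew.
Distance = |w · n| / |n| = |-336| / √1044 ≈ 10.399.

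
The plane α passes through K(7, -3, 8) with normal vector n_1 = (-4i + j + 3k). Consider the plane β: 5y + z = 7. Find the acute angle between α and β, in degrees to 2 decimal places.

72.08

α: n_1·r = n_1·K gives -4x + y + 3z = -7.
cos θ = |n₁·n₂| / (|n₁||n₂|) = |8| / (√26 · √26).
θ = arccos(0.30769) ≈ 72.08°.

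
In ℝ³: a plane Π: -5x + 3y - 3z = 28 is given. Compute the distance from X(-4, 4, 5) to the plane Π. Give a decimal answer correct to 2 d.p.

n·X − d = (-5)·(-4) + (3)·(4) + (-3)·(5) − 28 = -11; |n| = √43.
Distance = |-11| / √43 = 11/√43 ≈ 1.68.

1.68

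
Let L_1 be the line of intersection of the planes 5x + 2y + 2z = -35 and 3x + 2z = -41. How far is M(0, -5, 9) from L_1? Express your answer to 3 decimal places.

Direction of L_1: (5, 2, 2) × (3, 0, 2) = (4, -4, -6).
A point on L_1: solving the two plane equations with x = -7 gives (-7, 10, -10).
Taking (-7, 10, -10) on L_1 with direction v = (4, -4, -6): w = M − (-7, 10, -10) = (7, -15, 19), and w × v = (166, 118, 32).
Distance = |w × v| / |v| = √42504 / √68 ≈ 25.001.

25.001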